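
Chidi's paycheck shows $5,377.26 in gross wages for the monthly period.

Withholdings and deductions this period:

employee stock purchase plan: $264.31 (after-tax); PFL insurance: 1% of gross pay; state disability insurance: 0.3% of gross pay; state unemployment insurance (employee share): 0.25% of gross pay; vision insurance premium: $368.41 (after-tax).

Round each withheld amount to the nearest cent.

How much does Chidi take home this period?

$4,661.20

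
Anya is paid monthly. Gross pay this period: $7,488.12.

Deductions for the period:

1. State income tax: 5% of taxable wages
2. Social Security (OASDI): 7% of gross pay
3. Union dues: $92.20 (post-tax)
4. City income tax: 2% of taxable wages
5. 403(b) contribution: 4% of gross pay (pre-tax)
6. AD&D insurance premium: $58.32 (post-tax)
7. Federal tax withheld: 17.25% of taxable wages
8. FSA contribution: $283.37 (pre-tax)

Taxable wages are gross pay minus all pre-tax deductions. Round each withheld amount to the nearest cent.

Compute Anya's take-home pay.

403(b) contribution: $7,488.12 × 0.04 = $299.52
FSA contribution: $283.37
Pre-tax total = $299.52 + $283.37 = $582.89
Taxable wages = $7,488.12 − $582.89 = $6,905.23
City income tax: $6,905.23 × 0.02 = $138.10
State income tax: $6,905.23 × 0.05 = $345.26
Federal tax withheld: $6,905.23 × 0.1725 = $1,191.15
Social Security (OASDI): $7,488.12 × 0.07 = $524.17
Union dues: $92.20
AD&D insurance premium: $58.32
Total deductions = $299.52 + $283.37 + $138.10 + $345.26 + $1,191.15 + $524.17 + $92.20 + $58.32 = $2,932.09
Net pay = $7,488.12 − $2,932.09 = $4,556.03

$4,556.03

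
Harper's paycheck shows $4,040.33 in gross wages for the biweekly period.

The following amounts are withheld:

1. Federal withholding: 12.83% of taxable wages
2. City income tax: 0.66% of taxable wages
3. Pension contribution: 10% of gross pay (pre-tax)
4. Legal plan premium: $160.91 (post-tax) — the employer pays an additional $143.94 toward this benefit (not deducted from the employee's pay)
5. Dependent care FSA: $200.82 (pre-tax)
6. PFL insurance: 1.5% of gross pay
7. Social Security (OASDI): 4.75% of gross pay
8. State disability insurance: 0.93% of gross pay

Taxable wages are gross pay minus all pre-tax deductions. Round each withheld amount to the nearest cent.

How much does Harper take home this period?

Pension contribution: $4,040.33 × 0.1 = $404.03
Dependent care FSA: $200.82
Pre-tax total = $404.03 + $200.82 = $604.85
Taxable wages = $4,040.33 − $604.85 = $3,435.48
Federal withholding: $3,435.48 × 0.1283 = $440.77
City income tax: $3,435.48 × 0.0066 = $22.67
State disability insurance: $4,040.33 × 0.0093 = $37.58
Social Security (OASDI): $4,040.33 × 0.0475 = $191.92
PFL insurance: $4,040.33 × 0.015 = $60.60
Legal plan premium: $160.91
(Employer's $143.94 toward legal plan premium is not withheld from the employee.)
Total deductions = $404.03 + $200.82 + $440.77 + $22.67 + $37.58 + $191.92 + $60.60 + $160.91 = $1,519.30
Net pay = $4,040.33 − $1,519.30 = $2,521.03

$2,521.03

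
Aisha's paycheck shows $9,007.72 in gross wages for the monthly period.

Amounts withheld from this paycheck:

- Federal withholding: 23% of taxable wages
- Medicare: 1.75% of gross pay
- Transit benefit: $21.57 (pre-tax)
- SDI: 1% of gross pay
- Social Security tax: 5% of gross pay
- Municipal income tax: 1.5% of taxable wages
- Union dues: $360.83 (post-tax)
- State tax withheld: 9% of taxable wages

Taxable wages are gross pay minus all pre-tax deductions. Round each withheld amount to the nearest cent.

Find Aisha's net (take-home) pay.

$4,916.86

Transit benefit: $21.57
Taxable wages = $9,007.72 − $21.57 = $8,986.15
State tax withheld: $8,986.15 × 0.09 = $808.75
Municipal income tax: $8,986.15 × 0.015 = $134.79
Federal withholding: $8,986.15 × 0.23 = $2,066.81
SDI: $9,007.72 × 0.01 = $90.08
Social Security tax: $9,007.72 × 0.05 = $450.39
Medicare: $9,007.72 × 0.0175 = $157.64
Union dues: $360.83
Total deductions = $21.57 + $808.75 + $134.79 + $2,066.81 + $90.08 + $450.39 + $157.64 + $360.83 = $4,090.86
Net pay = $9,007.72 − $4,090.86 = $4,916.86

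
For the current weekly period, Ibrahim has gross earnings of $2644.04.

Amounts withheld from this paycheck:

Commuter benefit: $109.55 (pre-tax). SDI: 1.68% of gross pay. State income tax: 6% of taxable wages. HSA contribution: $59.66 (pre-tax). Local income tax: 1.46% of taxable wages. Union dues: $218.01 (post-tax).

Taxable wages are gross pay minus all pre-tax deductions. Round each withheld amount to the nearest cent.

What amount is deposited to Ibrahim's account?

$2027.78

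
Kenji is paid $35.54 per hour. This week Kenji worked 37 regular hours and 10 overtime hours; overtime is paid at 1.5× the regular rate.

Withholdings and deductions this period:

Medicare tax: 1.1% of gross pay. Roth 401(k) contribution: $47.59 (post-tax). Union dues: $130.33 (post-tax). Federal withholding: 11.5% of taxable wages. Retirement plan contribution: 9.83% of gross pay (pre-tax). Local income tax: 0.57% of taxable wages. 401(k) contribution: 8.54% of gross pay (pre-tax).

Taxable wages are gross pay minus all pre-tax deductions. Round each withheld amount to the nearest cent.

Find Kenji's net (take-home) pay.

$1,128.24

Regular pay: 37 × $35.54 = $1,314.98
Overtime pay: 10 × $35.54 × 1.5 = $533.10
Gross pay = $1,314.98 + $533.10 = $1,848.08
401(k) contribution: $1,848.08 × 0.0854 = $157.83
Retirement plan contribution: $1,848.08 × 0.0983 = $181.67
Pre-tax total = $157.83 + $181.67 = $339.50
Taxable wages = $1,848.08 − $339.50 = $1,508.58
Local income tax: $1,508.58 × 0.0057 = $8.60
Federal withholding: $1,508.58 × 0.115 = $173.49
Medicare tax: $1,848.08 × 0.011 = $20.33
Union dues: $130.33
Roth 401(k) contribution: $47.59
Total deductions = $157.83 + $181.67 + $8.60 + $173.49 + $20.33 + $130.33 + $47.59 = $719.84
Net pay = $1,848.08 − $719.84 = $1,128.24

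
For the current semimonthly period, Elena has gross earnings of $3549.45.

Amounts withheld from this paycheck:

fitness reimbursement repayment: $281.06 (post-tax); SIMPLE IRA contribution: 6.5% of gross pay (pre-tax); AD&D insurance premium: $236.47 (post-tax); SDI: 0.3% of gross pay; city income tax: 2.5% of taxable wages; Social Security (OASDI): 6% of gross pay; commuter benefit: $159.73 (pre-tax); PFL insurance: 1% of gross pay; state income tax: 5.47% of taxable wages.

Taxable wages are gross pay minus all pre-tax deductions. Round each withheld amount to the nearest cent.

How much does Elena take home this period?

$2130.59

Commuter benefit: $159.73
SIMPLE IRA contribution: $3549.45 × 0.065 = $230.71
Pre-tax total = $159.73 + $230.71 = $390.44
Taxable wages = $3549.45 − $390.44 = $3159.01
City income tax: $3159.01 × 0.025 = $78.98
State income tax: $3159.01 × 0.0547 = $172.80
SDI: $3549.45 × 0.003 = $10.65
Social Security (OASDI): $3549.45 × 0.06 = $212.97
PFL insurance: $3549.45 × 0.01 = $35.49
Fitness reimbursement repayment: $281.06
AD&D insurance premium: $236.47
Total deductions = $159.73 + $230.71 + $78.98 + $172.80 + $10.65 + $212.97 + $35.49 + $281.06 + $236.47 = $1418.86
Net pay = $3549.45 − $1418.86 = $2130.59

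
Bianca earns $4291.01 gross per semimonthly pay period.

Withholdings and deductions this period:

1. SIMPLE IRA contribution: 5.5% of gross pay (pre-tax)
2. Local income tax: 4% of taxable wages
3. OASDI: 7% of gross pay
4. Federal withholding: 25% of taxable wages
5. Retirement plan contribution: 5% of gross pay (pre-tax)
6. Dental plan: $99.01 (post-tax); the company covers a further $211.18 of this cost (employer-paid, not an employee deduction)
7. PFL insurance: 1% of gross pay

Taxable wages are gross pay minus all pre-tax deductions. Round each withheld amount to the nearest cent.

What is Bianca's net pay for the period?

$2284.43

Retirement plan contribution: $4291.01 × 0.05 = $214.55
SIMPLE IRA contribution: $4291.01 × 0.055 = $236.01
Pre-tax total = $214.55 + $236.01 = $450.56
Taxable wages = $4291.01 − $450.56 = $3840.45
Federal withholding: $3840.45 × 0.25 = $960.11
Local income tax: $3840.45 × 0.04 = $153.62
OASDI: $4291.01 × 0.07 = $300.37
PFL insurance: $4291.01 × 0.01 = $42.91
Dental plan: $99.01
(Employer's $211.18 toward dental plan is not withheld from the employee.)
Total deductions = $214.55 + $236.01 + $960.11 + $153.62 + $300.37 + $42.91 + $99.01 = $2006.58
Net pay = $4291.01 − $2006.58 = $2284.43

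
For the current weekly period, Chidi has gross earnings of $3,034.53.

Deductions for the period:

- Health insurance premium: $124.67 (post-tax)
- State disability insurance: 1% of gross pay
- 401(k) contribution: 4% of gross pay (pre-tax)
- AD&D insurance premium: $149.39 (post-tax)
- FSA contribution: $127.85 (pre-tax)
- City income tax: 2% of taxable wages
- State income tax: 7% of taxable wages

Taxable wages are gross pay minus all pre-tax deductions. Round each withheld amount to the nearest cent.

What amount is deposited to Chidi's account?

$2,230.21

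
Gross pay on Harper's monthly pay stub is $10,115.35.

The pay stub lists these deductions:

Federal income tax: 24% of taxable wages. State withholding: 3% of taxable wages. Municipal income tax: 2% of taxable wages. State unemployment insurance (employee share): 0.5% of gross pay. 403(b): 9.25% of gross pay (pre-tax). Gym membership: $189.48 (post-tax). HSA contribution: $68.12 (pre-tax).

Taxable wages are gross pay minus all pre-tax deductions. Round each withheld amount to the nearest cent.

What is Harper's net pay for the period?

$6,229.15

HSA contribution: $68.12
403(b): $10,115.35 × 0.0925 = $935.67
Pre-tax total = $68.12 + $935.67 = $1,003.79
Taxable wages = $10,115.35 − $1,003.79 = $9,111.56
Municipal income tax: $9,111.56 × 0.02 = $182.23
State withholding: $9,111.56 × 0.03 = $273.35
Federal income tax: $9,111.56 × 0.24 = $2,186.77
State unemployment insurance (employee share): $10,115.35 × 0.005 = $50.58
Gym membership: $189.48
Total deductions = $68.12 + $935.67 + $182.23 + $273.35 + $2,186.77 + $50.58 + $189.48 = $3,886.20
Net pay = $10,115.35 − $3,886.20 = $6,229.15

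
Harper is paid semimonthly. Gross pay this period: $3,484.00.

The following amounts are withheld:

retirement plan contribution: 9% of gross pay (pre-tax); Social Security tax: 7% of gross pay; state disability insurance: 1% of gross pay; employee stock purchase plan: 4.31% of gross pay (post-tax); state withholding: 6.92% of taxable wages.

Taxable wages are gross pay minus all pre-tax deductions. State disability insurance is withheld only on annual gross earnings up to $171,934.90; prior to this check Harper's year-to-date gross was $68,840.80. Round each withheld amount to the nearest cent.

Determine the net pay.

Retirement plan contribution: $3,484.00 × 0.09 = $313.56
Taxable wages = $3,484.00 − $313.56 = $3,170.44
State withholding: $3,170.44 × 0.0692 = $219.39
Social Security tax: $3,484.00 × 0.07 = $243.88
State disability insurance: cap not yet reached, full $3,484.00 is subject → $3,484.00 × 0.01 = $34.84
Employee stock purchase plan: $3,484.00 × 0.0431 = $150.16
Total deductions = $313.56 + $219.39 + $243.88 + $34.84 + $150.16 = $961.83
Net pay = $3,484.00 − $961.83 = $2,522.17

$2,522.17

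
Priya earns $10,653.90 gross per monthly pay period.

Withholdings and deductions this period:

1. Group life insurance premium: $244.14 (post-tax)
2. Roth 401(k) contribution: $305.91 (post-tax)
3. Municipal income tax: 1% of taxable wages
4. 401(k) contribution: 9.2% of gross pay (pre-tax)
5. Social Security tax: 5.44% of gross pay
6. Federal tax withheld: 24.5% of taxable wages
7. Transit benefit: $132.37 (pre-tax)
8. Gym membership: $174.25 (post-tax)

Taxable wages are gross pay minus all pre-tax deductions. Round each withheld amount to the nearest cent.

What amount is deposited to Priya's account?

401(k) contribution: $10,653.90 × 0.092 = $980.16
Transit benefit: $132.37
Pre-tax total = $980.16 + $132.37 = $1,112.53
Taxable wages = $10,653.90 − $1,112.53 = $9,541.37
Municipal income tax: $9,541.37 × 0.01 = $95.41
Federal tax withheld: $9,541.37 × 0.245 = $2,337.64
Social Security tax: $10,653.90 × 0.0544 = $579.57
Gym membership: $174.25
Group life insurance premium: $244.14
Roth 401(k) contribution: $305.91
Total deductions = $980.16 + $132.37 + $95.41 + $2,337.64 + $579.57 + $174.25 + $244.14 + $305.91 = $4,849.45
Net pay = $10,653.90 − $4,849.45 = $5,804.45

$5,804.45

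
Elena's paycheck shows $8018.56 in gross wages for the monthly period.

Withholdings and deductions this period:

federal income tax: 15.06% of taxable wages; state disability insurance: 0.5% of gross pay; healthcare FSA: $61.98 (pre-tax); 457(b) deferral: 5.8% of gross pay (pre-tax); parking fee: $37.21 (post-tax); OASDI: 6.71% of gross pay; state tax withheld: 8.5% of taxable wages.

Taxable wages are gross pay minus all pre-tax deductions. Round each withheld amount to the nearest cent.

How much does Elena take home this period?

457(b) deferral: $8018.56 × 0.058 = $465.08
Healthcare FSA: $61.98
Pre-tax total = $465.08 + $61.98 = $527.06
Taxable wages = $8018.56 − $527.06 = $7491.50
Federal income tax: $7491.50 × 0.1506 = $1128.22
State tax withheld: $7491.50 × 0.085 = $636.78
OASDI: $8018.56 × 0.0671 = $538.05
State disability insurance: $8018.56 × 0.005 = $40.09
Parking fee: $37.21
Total deductions = $465.08 + $61.98 + $1128.22 + $636.78 + $538.05 + $40.09 + $37.21 = $2907.41
Net pay = $8018.56 − $2907.41 = $5111.15

$5111.15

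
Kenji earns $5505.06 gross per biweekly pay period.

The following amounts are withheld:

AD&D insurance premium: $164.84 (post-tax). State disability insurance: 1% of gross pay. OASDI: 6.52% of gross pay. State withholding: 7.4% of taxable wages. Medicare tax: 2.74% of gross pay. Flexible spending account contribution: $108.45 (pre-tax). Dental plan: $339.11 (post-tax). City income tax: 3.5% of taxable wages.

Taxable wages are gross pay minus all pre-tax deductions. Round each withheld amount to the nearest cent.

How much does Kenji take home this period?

Flexible spending account contribution: $108.45
Taxable wages = $5505.06 − $108.45 = $5396.61
State withholding: $5396.61 × 0.074 = $399.35
City income tax: $5396.61 × 0.035 = $188.88
Medicare tax: $5505.06 × 0.0274 = $150.84
State disability insurance: $5505.06 × 0.01 = $55.05
OASDI: $5505.06 × 0.0652 = $358.93
Dental plan: $339.11
AD&D insurance premium: $164.84
Total deductions = $108.45 + $399.35 + $188.88 + $150.84 + $55.05 + $358.93 + $339.11 + $164.84 = $1765.45
Net pay = $5505.06 − $1765.45 = $3739.61

$3739.61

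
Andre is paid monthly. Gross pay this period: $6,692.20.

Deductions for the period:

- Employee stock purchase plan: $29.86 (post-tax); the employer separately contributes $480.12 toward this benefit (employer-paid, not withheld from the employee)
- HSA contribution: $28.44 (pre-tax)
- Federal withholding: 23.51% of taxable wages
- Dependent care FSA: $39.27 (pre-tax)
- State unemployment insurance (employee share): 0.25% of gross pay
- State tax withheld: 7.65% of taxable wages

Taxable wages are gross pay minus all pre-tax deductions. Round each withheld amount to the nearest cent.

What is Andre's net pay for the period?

$4,513.71

HSA contribution: $28.44
Dependent care FSA: $39.27
Pre-tax total = $28.44 + $39.27 = $67.71
Taxable wages = $6,692.20 − $67.71 = $6,624.49
Federal withholding: $6,624.49 × 0.2351 = $1,557.42
State tax withheld: $6,624.49 × 0.0765 = $506.77
State unemployment insurance (employee share): $6,692.20 × 0.0025 = $16.73
Employee stock purchase plan: $29.86
(Employer's $480.12 toward employee stock purchase plan is not withheld from the employee.)
Total deductions = $28.44 + $39.27 + $1,557.42 + $506.77 + $16.73 + $29.86 = $2,178.49
Net pay = $6,692.20 − $2,178.49 = $4,513.71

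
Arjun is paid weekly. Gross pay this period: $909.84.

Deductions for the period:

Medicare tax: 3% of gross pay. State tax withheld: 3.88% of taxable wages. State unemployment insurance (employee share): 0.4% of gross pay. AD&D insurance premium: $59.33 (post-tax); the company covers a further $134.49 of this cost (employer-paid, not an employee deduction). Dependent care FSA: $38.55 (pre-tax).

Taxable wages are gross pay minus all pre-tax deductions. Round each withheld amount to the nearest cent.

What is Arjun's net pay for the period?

$747.21

Dependent care FSA: $38.55
Taxable wages = $909.84 − $38.55 = $871.29
State tax withheld: $871.29 × 0.0388 = $33.81
State unemployment insurance (employee share): $909.84 × 0.004 = $3.64
Medicare tax: $909.84 × 0.03 = $27.30
AD&D insurance premium: $59.33
(Employer's $134.49 toward AD&D insurance premium is not withheld from the employee.)
Total deductions = $38.55 + $33.81 + $3.64 + $27.30 + $59.33 = $162.63
Net pay = $909.84 − $162.63 = $747.21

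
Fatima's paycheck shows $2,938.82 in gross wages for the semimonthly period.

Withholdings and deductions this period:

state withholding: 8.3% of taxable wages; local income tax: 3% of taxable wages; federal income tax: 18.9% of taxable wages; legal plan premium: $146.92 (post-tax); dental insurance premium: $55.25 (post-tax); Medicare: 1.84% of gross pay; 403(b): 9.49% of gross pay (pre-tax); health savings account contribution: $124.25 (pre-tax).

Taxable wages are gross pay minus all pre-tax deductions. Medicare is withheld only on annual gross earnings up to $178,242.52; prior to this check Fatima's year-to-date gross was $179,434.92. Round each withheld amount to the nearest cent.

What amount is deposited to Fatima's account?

Health savings account contribution: $124.25
403(b): $2,938.82 × 0.0949 = $278.89
Pre-tax total = $124.25 + $278.89 = $403.14
Taxable wages = $2,938.82 − $403.14 = $2,535.68
State withholding: $2,535.68 × 0.083 = $210.46
Local income tax: $2,535.68 × 0.03 = $76.07
Federal income tax: $2,535.68 × 0.189 = $479.24
Medicare: annual cap $178,242.52 already reached (YTD $179,434.92), so $0.00
Dental insurance premium: $55.25
Legal plan premium: $146.92
Total deductions = $124.25 + $278.89 + $210.46 + $76.07 + $479.24 + $0.00 + $55.25 + $146.92 = $1,371.08
Net pay = $2,938.82 − $1,371.08 = $1,567.74

$1,567.74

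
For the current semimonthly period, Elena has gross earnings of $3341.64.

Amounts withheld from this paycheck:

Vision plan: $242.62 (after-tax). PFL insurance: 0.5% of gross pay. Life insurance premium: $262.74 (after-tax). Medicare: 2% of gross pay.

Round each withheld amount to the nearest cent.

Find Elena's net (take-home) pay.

Medicare: $3341.64 × 0.02 = $66.83
PFL insurance: $3341.64 × 0.005 = $16.71
Vision plan: $242.62
Life insurance premium: $262.74
Total deductions = $66.83 + $16.71 + $242.62 + $262.74 = $588.90
Net pay = $3341.64 − $588.90 = $2752.74

$2752.74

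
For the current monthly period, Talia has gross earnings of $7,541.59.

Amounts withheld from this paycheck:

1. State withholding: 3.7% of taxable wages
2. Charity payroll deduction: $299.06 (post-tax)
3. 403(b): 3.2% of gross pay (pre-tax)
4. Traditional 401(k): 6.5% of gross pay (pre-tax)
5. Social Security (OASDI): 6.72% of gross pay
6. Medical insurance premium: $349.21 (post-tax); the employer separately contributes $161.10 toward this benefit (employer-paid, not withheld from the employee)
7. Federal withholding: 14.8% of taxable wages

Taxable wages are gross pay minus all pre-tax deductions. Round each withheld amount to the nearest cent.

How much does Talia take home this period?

$4,395.14

Traditional 401(k): $7,541.59 × 0.065 = $490.20
403(b): $7,541.59 × 0.032 = $241.33
Pre-tax total = $490.20 + $241.33 = $731.53
Taxable wages = $7,541.59 − $731.53 = $6,810.06
State withholding: $6,810.06 × 0.037 = $251.97
Federal withholding: $6,810.06 × 0.148 = $1,007.89
Social Security (OASDI): $7,541.59 × 0.0672 = $506.79
Medical insurance premium: $349.21
Charity payroll deduction: $299.06
(Employer's $161.10 toward medical insurance premium is not withheld from the employee.)
Total deductions = $490.20 + $241.33 + $251.97 + $1,007.89 + $506.79 + $349.21 + $299.06 = $3,146.45
Net pay = $7,541.59 − $3,146.45 = $4,395.14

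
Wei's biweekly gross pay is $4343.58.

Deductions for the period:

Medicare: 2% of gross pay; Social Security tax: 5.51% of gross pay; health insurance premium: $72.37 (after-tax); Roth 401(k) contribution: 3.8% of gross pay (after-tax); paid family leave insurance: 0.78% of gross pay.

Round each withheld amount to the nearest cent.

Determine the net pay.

Paid family leave insurance: $4343.58 × 0.0078 = $33.88
Medicare: $4343.58 × 0.02 = $86.87
Social Security tax: $4343.58 × 0.0551 = $239.33
Roth 401(k) contribution: $4343.58 × 0.038 = $165.06
Health insurance premium: $72.37
Total deductions = $33.88 + $86.87 + $239.33 + $165.06 + $72.37 = $597.51
Net pay = $4343.58 − $597.51 = $3746.07

$3746.07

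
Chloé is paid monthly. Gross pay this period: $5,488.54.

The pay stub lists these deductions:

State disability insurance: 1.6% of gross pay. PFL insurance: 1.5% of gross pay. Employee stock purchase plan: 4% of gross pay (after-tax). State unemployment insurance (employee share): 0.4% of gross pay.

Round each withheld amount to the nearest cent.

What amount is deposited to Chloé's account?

State disability insurance: $5,488.54 × 0.016 = $87.82
State unemployment insurance (employee share): $5,488.54 × 0.004 = $21.95
PFL insurance: $5,488.54 × 0.015 = $82.33
Employee stock purchase plan: $5,488.54 × 0.04 = $219.54
Total deductions = $87.82 + $21.95 + $82.33 + $219.54 = $411.64
Net pay = $5,488.54 − $411.64 = $5,076.90

$5,076.90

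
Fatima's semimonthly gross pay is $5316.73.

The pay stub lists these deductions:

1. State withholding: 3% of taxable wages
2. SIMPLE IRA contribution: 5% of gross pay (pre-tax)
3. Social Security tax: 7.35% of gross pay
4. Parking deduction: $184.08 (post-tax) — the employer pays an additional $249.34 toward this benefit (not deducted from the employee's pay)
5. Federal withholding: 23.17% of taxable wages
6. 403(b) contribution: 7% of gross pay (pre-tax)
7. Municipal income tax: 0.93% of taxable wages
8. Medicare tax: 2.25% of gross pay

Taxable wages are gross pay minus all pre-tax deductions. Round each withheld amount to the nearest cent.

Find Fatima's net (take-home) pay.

$2716.30

403(b) contribution: $5316.73 × 0.07 = $372.17
SIMPLE IRA contribution: $5316.73 × 0.05 = $265.84
Pre-tax total = $372.17 + $265.84 = $638.01
Taxable wages = $5316.73 − $638.01 = $4678.72
Federal withholding: $4678.72 × 0.2317 = $1084.06
State withholding: $4678.72 × 0.03 = $140.36
Municipal income tax: $4678.72 × 0.0093 = $43.51
Social Security tax: $5316.73 × 0.0735 = $390.78
Medicare tax: $5316.73 × 0.0225 = $119.63
Parking deduction: $184.08
(Employer's $249.34 toward parking deduction is not withheld from the employee.)
Total deductions = $372.17 + $265.84 + $1084.06 + $140.36 + $43.51 + $390.78 + $119.63 + $184.08 = $2600.43
Net pay = $5316.73 − $2600.43 = $2716.30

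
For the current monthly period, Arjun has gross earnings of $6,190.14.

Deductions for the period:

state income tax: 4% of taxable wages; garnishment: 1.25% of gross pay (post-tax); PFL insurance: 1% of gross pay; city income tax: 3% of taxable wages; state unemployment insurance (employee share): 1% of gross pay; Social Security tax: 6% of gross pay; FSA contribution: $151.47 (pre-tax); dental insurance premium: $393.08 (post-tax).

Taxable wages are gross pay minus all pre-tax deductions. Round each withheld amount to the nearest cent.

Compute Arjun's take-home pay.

FSA contribution: $151.47
Taxable wages = $6,190.14 − $151.47 = $6,038.67
City income tax: $6,038.67 × 0.03 = $181.16
State income tax: $6,038.67 × 0.04 = $241.55
PFL insurance: $6,190.14 × 0.01 = $61.90
Social Security tax: $6,190.14 × 0.06 = $371.41
State unemployment insurance (employee share): $6,190.14 × 0.01 = $61.90
Garnishment: $6,190.14 × 0.0125 = $77.38
Dental insurance premium: $393.08
Total deductions = $151.47 + $181.16 + $241.55 + $61.90 + $371.41 + $61.90 + $77.38 + $393.08 = $1,539.85
Net pay = $6,190.14 − $1,539.85 = $4,650.29

$4,650.29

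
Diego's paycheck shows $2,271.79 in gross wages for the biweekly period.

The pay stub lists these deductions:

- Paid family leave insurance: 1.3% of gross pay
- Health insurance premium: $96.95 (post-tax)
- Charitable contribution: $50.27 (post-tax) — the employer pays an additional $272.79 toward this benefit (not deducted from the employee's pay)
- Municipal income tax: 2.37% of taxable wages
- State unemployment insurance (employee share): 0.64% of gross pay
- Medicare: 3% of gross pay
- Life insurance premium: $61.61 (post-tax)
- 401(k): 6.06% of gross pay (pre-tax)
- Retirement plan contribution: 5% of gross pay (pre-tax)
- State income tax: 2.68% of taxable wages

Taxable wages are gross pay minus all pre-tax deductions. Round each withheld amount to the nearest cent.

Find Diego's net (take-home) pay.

$1,597.44

401(k): $2,271.79 × 0.0606 = $137.67
Retirement plan contribution: $2,271.79 × 0.05 = $113.59
Pre-tax total = $137.67 + $113.59 = $251.26
Taxable wages = $2,271.79 − $251.26 = $2,020.53
Municipal income tax: $2,020.53 × 0.0237 = $47.89
State income tax: $2,020.53 × 0.0268 = $54.15
State unemployment insurance (employee share): $2,271.79 × 0.0064 = $14.54
Paid family leave insurance: $2,271.79 × 0.013 = $29.53
Medicare: $2,271.79 × 0.03 = $68.15
Life insurance premium: $61.61
Health insurance premium: $96.95
Charitable contribution: $50.27
(Employer's $272.79 toward charitable contribution is not withheld from the employee.)
Total deductions = $137.67 + $113.59 + $47.89 + $54.15 + $14.54 + $29.53 + $68.15 + $61.61 + $96.95 + $50.27 = $674.35
Net pay = $2,271.79 − $674.35 = $1,597.44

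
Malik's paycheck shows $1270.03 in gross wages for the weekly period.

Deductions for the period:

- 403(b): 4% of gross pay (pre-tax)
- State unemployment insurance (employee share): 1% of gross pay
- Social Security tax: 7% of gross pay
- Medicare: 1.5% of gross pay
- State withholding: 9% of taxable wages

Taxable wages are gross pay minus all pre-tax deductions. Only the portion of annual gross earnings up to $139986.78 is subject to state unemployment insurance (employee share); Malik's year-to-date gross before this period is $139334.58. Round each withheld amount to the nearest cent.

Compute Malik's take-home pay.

403(b): $1270.03 × 0.04 = $50.80
Taxable wages = $1270.03 − $50.80 = $1219.23
State withholding: $1219.23 × 0.09 = $109.73
Medicare: $1270.03 × 0.015 = $19.05
State unemployment insurance (employee share): only $139986.78 − $139334.58 = $652.20 of this check is subject → $652.20 × 0.01 = $6.52
Social Security tax: $1270.03 × 0.07 = $88.90
Total deductions = $50.80 + $109.73 + $19.05 + $6.52 + $88.90 = $275.00
Net pay = $1270.03 − $275.00 = $995.03

$995.03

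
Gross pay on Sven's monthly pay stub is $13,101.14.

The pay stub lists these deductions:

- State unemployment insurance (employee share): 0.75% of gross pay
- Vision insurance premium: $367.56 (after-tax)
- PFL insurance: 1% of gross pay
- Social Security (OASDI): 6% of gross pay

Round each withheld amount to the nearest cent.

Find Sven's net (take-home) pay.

$11,718.24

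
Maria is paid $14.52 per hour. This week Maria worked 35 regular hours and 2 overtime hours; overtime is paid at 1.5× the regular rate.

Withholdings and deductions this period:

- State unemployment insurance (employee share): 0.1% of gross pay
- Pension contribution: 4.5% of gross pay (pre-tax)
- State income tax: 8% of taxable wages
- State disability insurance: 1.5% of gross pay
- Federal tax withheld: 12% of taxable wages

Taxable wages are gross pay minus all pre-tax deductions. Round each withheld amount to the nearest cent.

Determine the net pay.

$412.72

Regular pay: 35 × $14.52 = $508.20
Overtime pay: 2 × $14.52 × 1.5 = $43.56
Gross pay = $508.20 + $43.56 = $551.76
Pension contribution: $551.76 × 0.045 = $24.83
Taxable wages = $551.76 − $24.83 = $526.93
Federal tax withheld: $526.93 × 0.12 = $63.23
State income tax: $526.93 × 0.08 = $42.15
State unemployment insurance (employee share): $551.76 × 0.001 = $0.55
State disability insurance: $551.76 × 0.015 = $8.28
Total deductions = $24.83 + $63.23 + $42.15 + $0.55 + $8.28 = $139.04
Net pay = $551.76 − $139.04 = $412.72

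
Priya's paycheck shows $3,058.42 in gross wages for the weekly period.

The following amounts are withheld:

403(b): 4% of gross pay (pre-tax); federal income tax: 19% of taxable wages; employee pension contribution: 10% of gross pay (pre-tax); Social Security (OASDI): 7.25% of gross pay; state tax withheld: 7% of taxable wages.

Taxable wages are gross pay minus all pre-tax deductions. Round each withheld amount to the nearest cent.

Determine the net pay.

403(b): $3,058.42 × 0.04 = $122.34
Employee pension contribution: $3,058.42 × 0.1 = $305.84
Pre-tax total = $122.34 + $305.84 = $428.18
Taxable wages = $3,058.42 − $428.18 = $2,630.24
Federal income tax: $2,630.24 × 0.19 = $499.75
State tax withheld: $2,630.24 × 0.07 = $184.12
Social Security (OASDI): $3,058.42 × 0.0725 = $221.74
Total deductions = $122.34 + $305.84 + $499.75 + $184.12 + $221.74 = $1,333.79
Net pay = $3,058.42 − $1,333.79 = $1,724.63

$1,724.63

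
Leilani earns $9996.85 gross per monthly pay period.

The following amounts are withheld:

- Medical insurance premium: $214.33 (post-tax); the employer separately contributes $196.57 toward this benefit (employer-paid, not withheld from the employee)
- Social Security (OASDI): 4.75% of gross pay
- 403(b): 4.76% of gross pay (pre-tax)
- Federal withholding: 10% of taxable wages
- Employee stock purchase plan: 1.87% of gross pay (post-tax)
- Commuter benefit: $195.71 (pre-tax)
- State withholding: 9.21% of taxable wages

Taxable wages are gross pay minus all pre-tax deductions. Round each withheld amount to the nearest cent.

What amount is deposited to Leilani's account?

Commuter benefit: $195.71
403(b): $9996.85 × 0.0476 = $475.85
Pre-tax total = $195.71 + $475.85 = $671.56
Taxable wages = $9996.85 − $671.56 = $9325.29
State withholding: $9325.29 × 0.0921 = $858.86
Federal withholding: $9325.29 × 0.1 = $932.53
Social Security (OASDI): $9996.85 × 0.0475 = $474.85
Medical insurance premium: $214.33
Employee stock purchase plan: $9996.85 × 0.0187 = $186.94
(Employer's $196.57 toward medical insurance premium is not withheld from the employee.)
Total deductions = $195.71 + $475.85 + $858.86 + $932.53 + $474.85 + $214.33 + $186.94 = $3339.07
Net pay = $9996.85 − $3339.07 = $6657.78

$6657.78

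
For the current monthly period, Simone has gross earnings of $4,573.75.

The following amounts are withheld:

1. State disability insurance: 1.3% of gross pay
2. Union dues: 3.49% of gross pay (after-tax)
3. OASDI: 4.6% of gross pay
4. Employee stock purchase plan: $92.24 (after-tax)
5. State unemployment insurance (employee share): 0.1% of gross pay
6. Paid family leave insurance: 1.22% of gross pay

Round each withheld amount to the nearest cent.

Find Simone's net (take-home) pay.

Paid family leave insurance: $4,573.75 × 0.0122 = $55.80
State disability insurance: $4,573.75 × 0.013 = $59.46
OASDI: $4,573.75 × 0.046 = $210.39
State unemployment insurance (employee share): $4,573.75 × 0.001 = $4.57
Union dues: $4,573.75 × 0.0349 = $159.62
Employee stock purchase plan: $92.24
Total deductions = $55.80 + $59.46 + $210.39 + $4.57 + $159.62 + $92.24 = $582.08
Net pay = $4,573.75 − $582.08 = $3,991.67

$3,991.67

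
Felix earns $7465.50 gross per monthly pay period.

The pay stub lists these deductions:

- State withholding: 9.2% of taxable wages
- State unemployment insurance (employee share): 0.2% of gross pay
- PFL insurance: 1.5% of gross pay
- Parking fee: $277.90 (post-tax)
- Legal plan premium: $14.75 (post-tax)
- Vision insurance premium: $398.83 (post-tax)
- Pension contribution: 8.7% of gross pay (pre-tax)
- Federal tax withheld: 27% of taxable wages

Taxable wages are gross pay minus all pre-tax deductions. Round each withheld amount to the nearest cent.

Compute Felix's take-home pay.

$3530.22

Pension contribution: $7465.50 × 0.087 = $649.50
Taxable wages = $7465.50 − $649.50 = $6816.00
Federal tax withheld: $6816.00 × 0.27 = $1840.32
State withholding: $6816.00 × 0.092 = $627.07
State unemployment insurance (employee share): $7465.50 × 0.002 = $14.93
PFL insurance: $7465.50 × 0.015 = $111.98
Vision insurance premium: $398.83
Parking fee: $277.90
Legal plan premium: $14.75
Total deductions = $649.50 + $1840.32 + $627.07 + $14.93 + $111.98 + $398.83 + $277.90 + $14.75 = $3935.28
Net pay = $7465.50 − $3935.28 = $3530.22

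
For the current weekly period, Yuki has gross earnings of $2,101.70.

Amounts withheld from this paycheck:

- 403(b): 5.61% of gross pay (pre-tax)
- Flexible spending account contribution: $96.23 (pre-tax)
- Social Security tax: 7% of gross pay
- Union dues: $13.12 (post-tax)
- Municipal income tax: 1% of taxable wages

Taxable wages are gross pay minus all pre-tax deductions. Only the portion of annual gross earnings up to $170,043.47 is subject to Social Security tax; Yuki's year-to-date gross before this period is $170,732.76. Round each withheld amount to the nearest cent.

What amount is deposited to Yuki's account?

Flexible spending account contribution: $96.23
403(b): $2,101.70 × 0.0561 = $117.91
Pre-tax total = $96.23 + $117.91 = $214.14
Taxable wages = $2,101.70 − $214.14 = $1,887.56
Municipal income tax: $1,887.56 × 0.01 = $18.88
Social Security tax: annual cap $170,043.47 already reached (YTD $170,732.76), so $0.00
Union dues: $13.12
Total deductions = $96.23 + $117.91 + $18.88 + $0.00 + $13.12 = $246.14
Net pay = $2,101.70 − $246.14 = $1,855.56

$1,855.56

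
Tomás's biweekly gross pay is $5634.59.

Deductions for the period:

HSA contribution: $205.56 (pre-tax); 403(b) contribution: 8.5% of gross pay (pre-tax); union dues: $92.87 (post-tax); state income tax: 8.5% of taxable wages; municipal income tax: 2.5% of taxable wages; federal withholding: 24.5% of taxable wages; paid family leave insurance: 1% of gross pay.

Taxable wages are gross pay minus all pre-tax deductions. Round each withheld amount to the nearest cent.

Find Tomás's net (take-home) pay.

403(b) contribution: $5634.59 × 0.085 = $478.94
HSA contribution: $205.56
Pre-tax total = $478.94 + $205.56 = $684.50
Taxable wages = $5634.59 − $684.50 = $4950.09
Federal withholding: $4950.09 × 0.245 = $1212.77
State income tax: $4950.09 × 0.085 = $420.76
Municipal income tax: $4950.09 × 0.025 = $123.75
Paid family leave insurance: $5634.59 × 0.01 = $56.35
Union dues: $92.87
Total deductions = $478.94 + $205.56 + $1212.77 + $420.76 + $123.75 + $56.35 + $92.87 = $2591.00
Net pay = $5634.59 − $2591.00 = $3043.59

$3043.59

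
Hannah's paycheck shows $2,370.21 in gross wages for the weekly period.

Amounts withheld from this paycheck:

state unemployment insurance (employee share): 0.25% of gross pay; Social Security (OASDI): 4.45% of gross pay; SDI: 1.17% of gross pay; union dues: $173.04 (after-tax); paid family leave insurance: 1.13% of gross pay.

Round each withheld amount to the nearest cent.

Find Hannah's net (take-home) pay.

$2,031.26

Social Security (OASDI): $2,370.21 × 0.0445 = $105.47
SDI: $2,370.21 × 0.0117 = $27.73
Paid family leave insurance: $2,370.21 × 0.0113 = $26.78
State unemployment insurance (employee share): $2,370.21 × 0.0025 = $5.93
Union dues: $173.04
Total deductions = $105.47 + $27.73 + $26.78 + $5.93 + $173.04 = $338.95
Net pay = $2,370.21 − $338.95 = $2,031.26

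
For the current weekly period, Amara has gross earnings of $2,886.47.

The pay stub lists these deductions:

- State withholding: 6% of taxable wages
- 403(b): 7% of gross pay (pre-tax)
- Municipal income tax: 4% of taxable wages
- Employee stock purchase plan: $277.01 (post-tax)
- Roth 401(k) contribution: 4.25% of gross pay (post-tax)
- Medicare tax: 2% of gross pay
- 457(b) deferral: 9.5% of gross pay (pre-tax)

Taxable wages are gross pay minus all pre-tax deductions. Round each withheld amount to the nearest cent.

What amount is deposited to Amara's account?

457(b) deferral: $2,886.47 × 0.095 = $274.21
403(b): $2,886.47 × 0.07 = $202.05
Pre-tax total = $274.21 + $202.05 = $476.26
Taxable wages = $2,886.47 − $476.26 = $2,410.21
State withholding: $2,410.21 × 0.06 = $144.61
Municipal income tax: $2,410.21 × 0.04 = $96.41
Medicare tax: $2,886.47 × 0.02 = $57.73
Roth 401(k) contribution: $2,886.47 × 0.0425 = $122.67
Employee stock purchase plan: $277.01
Total deductions = $274.21 + $202.05 + $144.61 + $96.41 + $57.73 + $122.67 + $277.01 = $1,174.69
Net pay = $2,886.47 − $1,174.69 = $1,711.78

$1,711.78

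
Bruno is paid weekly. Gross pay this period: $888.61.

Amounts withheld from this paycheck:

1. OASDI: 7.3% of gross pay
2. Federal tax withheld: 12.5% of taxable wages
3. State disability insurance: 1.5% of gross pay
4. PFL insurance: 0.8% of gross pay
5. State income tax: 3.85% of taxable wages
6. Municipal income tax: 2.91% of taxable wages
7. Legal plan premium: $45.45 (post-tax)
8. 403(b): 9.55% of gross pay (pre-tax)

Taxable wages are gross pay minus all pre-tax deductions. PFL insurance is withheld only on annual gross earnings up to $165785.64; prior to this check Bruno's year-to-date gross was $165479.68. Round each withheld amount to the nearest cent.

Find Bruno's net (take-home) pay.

$522.85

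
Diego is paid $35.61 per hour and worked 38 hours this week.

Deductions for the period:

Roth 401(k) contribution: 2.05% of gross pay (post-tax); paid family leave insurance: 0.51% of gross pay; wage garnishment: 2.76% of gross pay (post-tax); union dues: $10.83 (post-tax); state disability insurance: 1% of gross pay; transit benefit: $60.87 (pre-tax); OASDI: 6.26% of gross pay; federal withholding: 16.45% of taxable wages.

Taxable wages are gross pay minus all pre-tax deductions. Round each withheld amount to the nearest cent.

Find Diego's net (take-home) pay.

$898.67

Gross pay: 38 × $35.61 = $1,353.18
Transit benefit: $60.87
Taxable wages = $1,353.18 − $60.87 = $1,292.31
Federal withholding: $1,292.31 × 0.1645 = $212.58
State disability insurance: $1,353.18 × 0.01 = $13.53
OASDI: $1,353.18 × 0.0626 = $84.71
Paid family leave insurance: $1,353.18 × 0.0051 = $6.90
Wage garnishment: $1,353.18 × 0.0276 = $37.35
Union dues: $10.83
Roth 401(k) contribution: $1,353.18 × 0.0205 = $27.74
Total deductions = $60.87 + $212.58 + $13.53 + $84.71 + $6.90 + $37.35 + $10.83 + $27.74 = $454.51
Net pay = $1,353.18 − $454.51 = $898.67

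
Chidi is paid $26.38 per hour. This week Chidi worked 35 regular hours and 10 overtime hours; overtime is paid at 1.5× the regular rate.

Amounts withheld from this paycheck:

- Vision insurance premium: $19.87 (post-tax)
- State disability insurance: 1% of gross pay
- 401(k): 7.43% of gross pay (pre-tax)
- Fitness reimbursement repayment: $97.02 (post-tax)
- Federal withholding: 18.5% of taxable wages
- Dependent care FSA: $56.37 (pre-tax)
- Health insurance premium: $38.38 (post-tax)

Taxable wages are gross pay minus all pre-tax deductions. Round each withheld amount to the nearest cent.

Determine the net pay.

$780.71

Regular pay: 35 × $26.38 = $923.30
Overtime pay: 10 × $26.38 × 1.5 = $395.70
Gross pay = $923.30 + $395.70 = $1,319.00
401(k): $1,319.00 × 0.0743 = $98.00
Dependent care FSA: $56.37
Pre-tax total = $98.00 + $56.37 = $154.37
Taxable wages = $1,319.00 − $154.37 = $1,164.63
Federal withholding: $1,164.63 × 0.185 = $215.46
State disability insurance: $1,319.00 × 0.01 = $13.19
Fitness reimbursement repayment: $97.02
Health insurance premium: $38.38
Vision insurance premium: $19.87
Total deductions = $98.00 + $56.37 + $215.46 + $13.19 + $97.02 + $38.38 + $19.87 = $538.29
Net pay = $1,319.00 − $538.29 = $780.71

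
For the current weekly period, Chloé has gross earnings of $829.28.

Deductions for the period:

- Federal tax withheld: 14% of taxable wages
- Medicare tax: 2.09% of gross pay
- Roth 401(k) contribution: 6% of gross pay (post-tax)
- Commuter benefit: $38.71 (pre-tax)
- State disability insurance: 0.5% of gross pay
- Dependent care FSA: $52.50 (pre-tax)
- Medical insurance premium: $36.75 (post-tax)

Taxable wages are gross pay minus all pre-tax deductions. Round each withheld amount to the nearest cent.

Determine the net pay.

Commuter benefit: $38.71
Dependent care FSA: $52.50
Pre-tax total = $38.71 + $52.50 = $91.21
Taxable wages = $829.28 − $91.21 = $738.07
Federal tax withheld: $738.07 × 0.14 = $103.33
State disability insurance: $829.28 × 0.005 = $4.15
Medicare tax: $829.28 × 0.0209 = $17.33
Medical insurance premium: $36.75
Roth 401(k) contribution: $829.28 × 0.06 = $49.76
Total deductions = $38.71 + $52.50 + $103.33 + $4.15 + $17.33 + $36.75 + $49.76 = $302.53
Net pay = $829.28 − $302.53 = $526.75

$526.75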